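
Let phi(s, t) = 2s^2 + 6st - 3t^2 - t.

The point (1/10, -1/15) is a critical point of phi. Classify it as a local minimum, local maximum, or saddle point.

saddle point

The Hessian of phi is constant: H = [[4, 6], [6, -6]].
det(H) = 4·(-6) − 6² = -60.
Since det(H) < 0, H is indefinite and the critical point is a saddle point.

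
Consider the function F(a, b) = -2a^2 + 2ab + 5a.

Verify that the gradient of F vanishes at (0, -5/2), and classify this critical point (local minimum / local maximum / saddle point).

saddle point

∇F = (-4a + 2b + 5, 2a); substituting (0, -5/2) gives ∇F = (0, 0), so (0, -5/2) is indeed a critical point.
The Hessian of F is constant: H = [[-4, 2], [2, 0]].
det(H) = (-4)·0 − 2² = -4.
Since det(H) < 0, H is indefinite and the critical point is a saddle point.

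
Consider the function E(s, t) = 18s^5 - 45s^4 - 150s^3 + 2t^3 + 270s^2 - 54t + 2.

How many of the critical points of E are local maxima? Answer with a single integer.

E separates as a function of s plus a function of t, so ∇E=0 decouples.
∂E/∂s = 90s(s - 3)(s - 1)(s + 2) = 0 at s ∈ {-2, 0, 1, 3}; ∂E/∂t = 6(t - 3)(t + 3) = 0 at t ∈ {-3, 3}.
The Hessian is diagonal: diag(E_ss, E_tt). Second derivatives: E_ss(-2)=-2700, E_ss(0)=540, E_ss(1)=-540, E_ss(3)=2700; E_tt(-3)=-36, E_tt(3)=36.
Local maxima occur where both diagonal entries negative: (-2, -3), (1, -3). Count: 2.

2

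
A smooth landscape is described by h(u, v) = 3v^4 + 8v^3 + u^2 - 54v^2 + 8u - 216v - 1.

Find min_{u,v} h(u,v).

-692

h(u,v) separates as P(u) + Q(v) − 1, so its minimum is min P + min Q − 1.
P'(u) = 2u + 8 vanishes at u ∈ {-4}; Q'(v) = 12(v - 3)(v + 2)(v + 3) vanishes at v ∈ {-3, -2, 3}.
Local minima of P (where P''>0): P(-4)=-16. Local minima of Q: Q(-3)=189, Q(3)=-675.
So the global minimum of h is P(-4) + Q(3) − 1 = -16 − 675 − 1 = -692, attained at (-4, 3).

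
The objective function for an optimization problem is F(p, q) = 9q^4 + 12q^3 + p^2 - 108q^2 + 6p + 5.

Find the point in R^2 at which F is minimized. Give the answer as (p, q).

(-3, -3)

F(p,q) separates as A(p) + B(q) + 5, so its minimum is min A + min B + 5.
A'(p) = 2p + 6 vanishes at p ∈ {-3}; B'(q) = 36q(q - 2)(q + 3) vanishes at q ∈ {-3, 0, 2}.
Local minima of A (where A''>0): A(-3)=-9. Local minima of B: B(-3)=-567, B(2)=-192.
So the global minimum of F is A(-3) + B(-3) + 5 = -9 − 567 + 5 = -571, attained at (-3, -3).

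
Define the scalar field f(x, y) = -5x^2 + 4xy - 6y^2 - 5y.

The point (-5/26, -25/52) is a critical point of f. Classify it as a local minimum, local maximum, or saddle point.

The Hessian of f is constant: H = [[-10, 4], [4, -12]].
det(H) = (-10)·(-12) − 4² = 104.
det(H) > 0 and tr(H) = -22 < 0, so H is negative definite and the point is a local maximum.

local maximum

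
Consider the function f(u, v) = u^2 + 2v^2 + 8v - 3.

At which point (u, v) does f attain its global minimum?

f(u,v) separates as P(u) + Q(v) − 3, so its minimum is min P + min Q − 3.
P'(u) = 2u vanishes at u ∈ {0}; Q'(v) = 4v + 8 vanishes at v ∈ {-2}.
Local minima of P (where P''>0): P(0)=0. Local minima of Q: Q(-2)=-8.
So the global minimum of f is P(0) + Q(-2) − 3 = 0 − 8 − 3 = -11, attained at (0, -2).

(0, -2)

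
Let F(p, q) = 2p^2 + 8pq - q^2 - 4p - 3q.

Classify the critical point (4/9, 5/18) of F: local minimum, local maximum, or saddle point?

saddle point

The Hessian of F is constant: H = [[4, 8], [8, -2]].
det(H) = 4·(-2) − 8² = -72.
Since det(H) < 0, H is indefinite and the critical point is a saddle point.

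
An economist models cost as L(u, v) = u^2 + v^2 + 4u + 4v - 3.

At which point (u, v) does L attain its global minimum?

(-2, -2)

L(u,v) separates as P(u) + Q(v) − 3, so its minimum is min P + min Q − 3.
P'(u) = 2u + 4 vanishes at u ∈ {-2}; Q'(v) = 2v + 4 vanishes at v ∈ {-2}.
Local minima of P (where P''>0): P(-2)=-4. Local minima of Q: Q(-2)=-4.
So the global minimum of L is P(-2) + Q(-2) − 3 = -4 − 4 − 3 = -11, attained at (-2, -2).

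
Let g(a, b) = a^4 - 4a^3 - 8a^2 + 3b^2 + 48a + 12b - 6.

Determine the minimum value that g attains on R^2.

g(a,b) separates as P(a) + Q(b) − 6, so its minimum is min P + min Q − 6.
P'(a) = 4(a - 3)(a - 2)(a + 2) vanishes at a ∈ {-2, 2, 3}; Q'(b) = 6b + 12 vanishes at b ∈ {-2}.
Local minima of P (where P''>0): P(-2)=-80, P(3)=45. Local minima of Q: Q(-2)=-12.
So the global minimum of g is P(-2) + Q(-2) − 6 = -80 − 12 − 6 = -98, attained at (-2, -2).

-98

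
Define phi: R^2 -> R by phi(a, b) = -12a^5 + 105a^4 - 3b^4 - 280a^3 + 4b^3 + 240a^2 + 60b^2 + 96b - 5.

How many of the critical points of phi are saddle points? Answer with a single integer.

phi separates as a function of a plus a function of b, so ∇phi=0 decouples.
∂phi/∂a = -60a(a - 4)(a - 2)(a - 1) = 0 at a ∈ {0, 1, 2, 4}; ∂phi/∂b = -12(b - 4)(b + 1)(b + 2) = 0 at b ∈ {-2, -1, 4}.
The Hessian is diagonal: diag(phi_aa, phi_bb). Second derivatives: phi_aa(0)=480, phi_aa(1)=-180, phi_aa(2)=240, phi_aa(4)=-1440; phi_bb(-2)=-72, phi_bb(-1)=60, phi_bb(4)=-360.
Saddle points occur where the two diagonal entries have opposite signs: (0, -2), (0, 4), (1, -1), (2, -2), (2, 4), (4, -1). Count: 6.

6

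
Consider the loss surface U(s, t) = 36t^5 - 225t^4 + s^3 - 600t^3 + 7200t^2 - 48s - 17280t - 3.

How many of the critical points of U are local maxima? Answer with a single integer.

2

U separates as a function of s plus a function of t, so ∇U=0 decouples.
∂U/∂s = 3(s - 4)(s + 4) = 0 at s ∈ {-4, 4}; ∂U/∂t = 180(t - 4)(t - 3)(t - 2)(t + 4) = 0 at t ∈ {-4, 2, 3, 4}.
The Hessian is diagonal: diag(U_ss, U_tt). Second derivatives: U_ss(-4)=-24, U_ss(4)=24; U_tt(-4)=-60480, U_tt(2)=2160, U_tt(3)=-1260, U_tt(4)=2880.
Local maxima occur where both diagonal entries negative: (-4, -4), (-4, 3). Count: 2.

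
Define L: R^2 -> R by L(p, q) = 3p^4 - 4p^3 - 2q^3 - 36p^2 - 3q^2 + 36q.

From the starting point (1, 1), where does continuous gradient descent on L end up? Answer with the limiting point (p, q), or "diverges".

(3, -3)

L is separable, so gradient descent decouples: p follows -∂L/∂p, q follows -∂L/∂q.
∂L/∂p = 12p(p - 3)(p + 2); at p=1 this is -72, so p increases.
∂L/∂q = -6(q - 2)(q + 3); at q=1 this is 24, so q decreases.
p converges to its nearest critical value 3 (a local min of the p-part); q converges to -3. The iterate converges to (3, -3).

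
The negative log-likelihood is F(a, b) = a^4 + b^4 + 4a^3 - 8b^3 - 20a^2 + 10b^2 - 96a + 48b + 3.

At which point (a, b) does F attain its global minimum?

(3, -1)

F(a,b) separates as P(a) + Q(b) + 3, so its minimum is min P + min Q + 3.
P'(a) = 4(a - 3)(a + 2)(a + 4) vanishes at a ∈ {-4, -2, 3}; Q'(b) = 4(b - 4)(b - 3)(b + 1) vanishes at b ∈ {-1, 3, 4}.
Local minima of P (where P''>0): P(-4)=64, P(3)=-279. Local minima of Q: Q(-1)=-29, Q(4)=96.
So the global minimum of F is P(3) + Q(-1) + 3 = -279 − 29 + 3 = -305, attained at (3, -1).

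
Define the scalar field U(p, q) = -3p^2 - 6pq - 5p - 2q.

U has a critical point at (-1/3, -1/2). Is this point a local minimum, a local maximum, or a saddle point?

saddle point

The Hessian of U is constant: H = [[-6, -6], [-6, 0]].
det(H) = (-6)·0 − (-6)² = -36.
Since det(H) < 0, H is indefinite and the critical point is a saddle point.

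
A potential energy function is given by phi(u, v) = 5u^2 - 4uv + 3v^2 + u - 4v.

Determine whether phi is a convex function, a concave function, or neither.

phi is quadratic, so its Hessian is the constant matrix H = [[10, -4], [-4, 6]].
det(H) = 44, tr(H) = 16.
det(H) > 0 and tr(H) > 0, so H is positive definite everywhere: convex.

convex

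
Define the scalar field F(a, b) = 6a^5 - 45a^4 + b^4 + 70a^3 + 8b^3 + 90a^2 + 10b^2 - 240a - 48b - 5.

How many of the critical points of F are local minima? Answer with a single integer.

F separates as a function of a plus a function of b, so ∇F=0 decouples.
∂F/∂a = 30(a - 4)(a - 2)(a - 1)(a + 1) = 0 at a ∈ {-1, 1, 2, 4}; ∂F/∂b = 4(b - 1)(b + 3)(b + 4) = 0 at b ∈ {-4, -3, 1}.
The Hessian is diagonal: diag(F_aa, F_bb). Second derivatives: F_aa(-1)=-900, F_aa(1)=180, F_aa(2)=-180, F_aa(4)=900; F_bb(-4)=20, F_bb(-3)=-16, F_bb(1)=80.
Local minima occur where both diagonal entries positive: (1, -4), (1, 1), (4, -4), (4, 1). Count: 4.

4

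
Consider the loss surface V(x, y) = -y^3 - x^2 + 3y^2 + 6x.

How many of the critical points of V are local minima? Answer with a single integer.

0

V separates as a function of x plus a function of y, so ∇V=0 decouples.
∂V/∂x = -2(x - 3) = 0 at x ∈ {3}; ∂V/∂y = -3y(y - 2) = 0 at y ∈ {0, 2}.
The Hessian is diagonal: diag(V_xx, V_yy). Second derivatives: V_xx(3)=-2; V_yy(0)=6, V_yy(2)=-6.
Local minima occur where both diagonal entries positive: none. Count: 0.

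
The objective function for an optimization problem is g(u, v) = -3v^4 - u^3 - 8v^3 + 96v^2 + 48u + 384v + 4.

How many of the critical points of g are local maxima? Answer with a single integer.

2

g separates as a function of u plus a function of v, so ∇g=0 decouples.
∂g/∂u = -3(u - 4)(u + 4) = 0 at u ∈ {-4, 4}; ∂g/∂v = -12(v - 4)(v + 2)(v + 4) = 0 at v ∈ {-4, -2, 4}.
The Hessian is diagonal: diag(g_uu, g_vv). Second derivatives: g_uu(-4)=24, g_uu(4)=-24; g_vv(-4)=-192, g_vv(-2)=144, g_vv(4)=-576.
Local maxima occur where both diagonal entries negative: (4, -4), (4, 4). Count: 2.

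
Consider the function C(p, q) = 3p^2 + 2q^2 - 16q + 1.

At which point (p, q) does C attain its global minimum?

C(p,q) separates as A(p) + B(q) + 1, so its minimum is min A + min B + 1.
A'(p) = 6p vanishes at p ∈ {0}; B'(q) = 4q - 16 vanishes at q ∈ {4}.
Local minima of A (where A''>0): A(0)=0. Local minima of B: B(4)=-32.
So the global minimum of C is A(0) + B(4) + 1 = 0 − 32 + 1 = -31, attained at (0, 4).

(0, 4)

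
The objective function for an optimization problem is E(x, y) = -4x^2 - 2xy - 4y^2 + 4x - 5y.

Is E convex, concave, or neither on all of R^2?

concave

E is quadratic, so its Hessian is the constant matrix H = [[-8, -2], [-2, -8]].
det(H) = 60, tr(H) = -16.
det(H) > 0 and tr(H) < 0, so H is negative definite everywhere: concave.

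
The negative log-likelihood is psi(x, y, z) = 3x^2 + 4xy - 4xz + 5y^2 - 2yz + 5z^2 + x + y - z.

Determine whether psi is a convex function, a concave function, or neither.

psi is quadratic, so its Hessian is the constant matrix H = [[6, 4, -4], [4, 10, -2], [-4, -2, 10]].
Leading principal minors: 6, 44, 320.
All positive ⇒ H ≻ 0 ⇒ convex.

convex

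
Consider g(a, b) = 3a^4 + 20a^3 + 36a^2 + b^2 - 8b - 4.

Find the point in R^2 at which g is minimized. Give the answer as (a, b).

g(a,b) separates as P(a) + Q(b) − 4, so its minimum is min P + min Q − 4.
P'(a) = 12a(a + 2)(a + 3) vanishes at a ∈ {-3, -2, 0}; Q'(b) = 2b - 8 vanishes at b ∈ {4}.
Local minima of P (where P''>0): P(-3)=27, P(0)=0. Local minima of Q: Q(4)=-16.
So the global minimum of g is P(0) + Q(4) − 4 = 0 − 16 − 4 = -20, attained at (0, 4).

(0, 4)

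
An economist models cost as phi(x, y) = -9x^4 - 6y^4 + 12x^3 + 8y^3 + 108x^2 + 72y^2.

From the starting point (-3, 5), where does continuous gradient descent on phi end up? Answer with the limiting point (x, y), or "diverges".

phi is separable, so gradient descent decouples: x follows -∂phi/∂x, y follows -∂phi/∂y.
∂phi/∂x = -36x(x - 3)(x + 2); at x=-3 this is 648, so x decreases.
∂phi/∂y = -24y(y - 3)(y + 2); at y=5 this is -1680, so y increases.
The x-coordinate has no critical point in that direction and runs off to infinity.

diverges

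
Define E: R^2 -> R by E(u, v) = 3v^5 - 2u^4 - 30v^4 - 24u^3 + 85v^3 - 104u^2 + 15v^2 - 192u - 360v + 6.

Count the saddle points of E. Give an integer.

6

E separates as a function of u plus a function of v, so ∇E=0 decouples.
∂E/∂u = -8(u + 2)(u + 3)(u + 4) = 0 at u ∈ {-4, -3, -2}; ∂E/∂v = 15(v - 4)(v - 3)(v - 2)(v + 1) = 0 at v ∈ {-1, 2, 3, 4}.
The Hessian is diagonal: diag(E_uu, E_vv). Second derivatives: E_uu(-4)=-16, E_uu(-3)=8, E_uu(-2)=-16; E_vv(-1)=-900, E_vv(2)=90, E_vv(3)=-60, E_vv(4)=150.
Saddle points occur where the two diagonal entries have opposite signs: (-4, 2), (-4, 4), (-3, -1), (-3, 3), (-2, 2), (-2, 4). Count: 6.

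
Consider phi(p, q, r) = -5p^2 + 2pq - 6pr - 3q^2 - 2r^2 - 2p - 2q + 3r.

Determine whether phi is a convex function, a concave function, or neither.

phi is quadratic, so its Hessian is the constant matrix H = [[-10, 2, -6], [2, -6, 0], [-6, 0, -4]].
Leading principal minors: -10, 56, -8.
Signs alternate −, +, − ⇒ H ≺ 0 ⇒ concave.

concave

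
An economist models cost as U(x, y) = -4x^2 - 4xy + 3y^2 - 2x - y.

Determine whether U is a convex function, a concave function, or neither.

U is quadratic, so its Hessian is the constant matrix H = [[-8, -4], [-4, 6]].
det(H) = -64, tr(H) = -2.
det(H) < 0, so H is indefinite: neither convex nor concave.

neither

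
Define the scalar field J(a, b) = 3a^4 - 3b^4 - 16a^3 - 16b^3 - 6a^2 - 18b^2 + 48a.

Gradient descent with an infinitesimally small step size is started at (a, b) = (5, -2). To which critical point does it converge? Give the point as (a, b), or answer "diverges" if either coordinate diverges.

(4, -1)

J is separable, so gradient descent decouples: a follows -∂J/∂a, b follows -∂J/∂b.
∂J/∂a = 12(a - 4)(a - 1)(a + 1); at a=5 this is 288, so a decreases.
∂J/∂b = -12b(b + 1)(b + 3); at b=-2 this is -24, so b increases.
a converges to its nearest critical value 4 (a local min of the a-part); b converges to -1. The iterate converges to (4, -1).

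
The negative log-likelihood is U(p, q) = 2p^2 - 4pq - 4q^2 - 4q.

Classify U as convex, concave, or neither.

U is quadratic, so its Hessian is the constant matrix H = [[4, -4], [-4, -8]].
det(H) = -48, tr(H) = -4.
det(H) < 0, so H is indefinite: neither convex nor concave.

neither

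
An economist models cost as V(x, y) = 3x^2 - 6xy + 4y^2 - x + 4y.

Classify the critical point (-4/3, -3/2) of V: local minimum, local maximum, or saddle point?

local minimum

The Hessian of V is constant: H = [[6, -6], [-6, 8]].
det(H) = 6·8 − (-6)² = 12.
det(H) > 0 and tr(H) = 14 > 0, so H is positive definite and the point is a local minimum.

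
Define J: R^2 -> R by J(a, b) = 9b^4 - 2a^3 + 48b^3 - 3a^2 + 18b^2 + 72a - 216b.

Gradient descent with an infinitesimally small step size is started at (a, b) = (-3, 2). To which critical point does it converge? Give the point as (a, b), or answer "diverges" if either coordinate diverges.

J is separable, so gradient descent decouples: a follows -∂J/∂a, b follows -∂J/∂b.
∂J/∂a = -6(a - 3)(a + 4); at a=-3 this is 36, so a decreases.
∂J/∂b = 36(b - 1)(b + 2)(b + 3); at b=2 this is 720, so b decreases.
a converges to its nearest critical value -4 (a local min of the a-part); b converges to 1. The iterate converges to (-4, 1).

(-4, 1)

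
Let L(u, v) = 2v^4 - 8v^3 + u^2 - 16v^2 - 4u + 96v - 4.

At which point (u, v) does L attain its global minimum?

(2, -2)

L(u,v) separates as P(u) + Q(v) − 4, so its minimum is min P + min Q − 4.
P'(u) = 2u - 4 vanishes at u ∈ {2}; Q'(v) = 8(v - 3)(v - 2)(v + 2) vanishes at v ∈ {-2, 2, 3}.
Local minima of P (where P''>0): P(2)=-4. Local minima of Q: Q(-2)=-160, Q(3)=90.
So the global minimum of L is P(2) + Q(-2) − 4 = -4 − 160 − 4 = -168, attained at (2, -2).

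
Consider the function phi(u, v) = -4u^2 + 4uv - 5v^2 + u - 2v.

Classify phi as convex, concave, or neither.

phi is quadratic, so its Hessian is the constant matrix H = [[-8, 4], [4, -10]].
det(H) = 64, tr(H) = -18.
det(H) > 0 and tr(H) < 0, so H is negative definite everywhere: concave.

concave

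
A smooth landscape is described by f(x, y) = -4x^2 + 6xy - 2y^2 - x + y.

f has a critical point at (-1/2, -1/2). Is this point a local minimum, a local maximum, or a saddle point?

saddle point

The Hessian of f is constant: H = [[-8, 6], [6, -4]].
det(H) = (-8)·(-4) − 6² = -4.
Since det(H) < 0, H is indefinite and the critical point is a saddle point.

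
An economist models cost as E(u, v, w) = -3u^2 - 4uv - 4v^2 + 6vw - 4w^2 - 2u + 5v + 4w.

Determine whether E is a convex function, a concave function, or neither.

concave

E is quadratic, so its Hessian is the constant matrix H = [[-6, -4, 0], [-4, -8, 6], [0, 6, -8]].
Leading principal minors: -6, 32, -40.
Signs alternate −, +, − ⇒ H ≺ 0 ⇒ concave.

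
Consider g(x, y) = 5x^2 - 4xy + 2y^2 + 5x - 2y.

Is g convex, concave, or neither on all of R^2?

g is quadratic, so its Hessian is the constant matrix H = [[10, -4], [-4, 4]].
det(H) = 24, tr(H) = 14.
det(H) > 0 and tr(H) > 0, so H is positive definite everywhere: convex.

convex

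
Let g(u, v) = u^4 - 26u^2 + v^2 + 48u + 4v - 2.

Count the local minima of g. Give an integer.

g separates as a function of u plus a function of v, so ∇g=0 decouples.
∂g/∂u = 4(u - 3)(u - 1)(u + 4) = 0 at u ∈ {-4, 1, 3}; ∂g/∂v = 2(v + 2) = 0 at v ∈ {-2}.
The Hessian is diagonal: diag(g_uu, g_vv). Second derivatives: g_uu(-4)=140, g_uu(1)=-40, g_uu(3)=56; g_vv(-2)=2.
Local minima occur where both diagonal entries positive: (-4, -2), (3, -2). Count: 2.

2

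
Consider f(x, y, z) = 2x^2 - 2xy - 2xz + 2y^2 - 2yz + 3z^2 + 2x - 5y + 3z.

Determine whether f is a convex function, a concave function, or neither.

f is quadratic, so its Hessian is the constant matrix H = [[4, -2, -2], [-2, 4, -2], [-2, -2, 6]].
Leading principal minors: 4, 12, 24.
All positive ⇒ H ≻ 0 ⇒ convex.

convex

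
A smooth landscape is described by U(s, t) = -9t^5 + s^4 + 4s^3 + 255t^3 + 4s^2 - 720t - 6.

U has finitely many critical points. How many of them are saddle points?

U separates as a function of s plus a function of t, so ∇U=0 decouples.
∂U/∂s = 4s(s + 1)(s + 2) = 0 at s ∈ {-2, -1, 0}; ∂U/∂t = -45(t - 4)(t - 1)(t + 1)(t + 4) = 0 at t ∈ {-4, -1, 1, 4}.
The Hessian is diagonal: diag(U_ss, U_tt). Second derivatives: U_ss(-2)=8, U_ss(-1)=-4, U_ss(0)=8; U_tt(-4)=5400, U_tt(-1)=-1350, U_tt(1)=1350, U_tt(4)=-5400.
Saddle points occur where the two diagonal entries have opposite signs: (-2, -1), (-2, 4), (-1, -4), (-1, 1), (0, -1), (0, 4). Count: 6.

6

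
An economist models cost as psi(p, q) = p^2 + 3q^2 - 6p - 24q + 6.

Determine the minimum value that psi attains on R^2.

psi(p,q) separates as A(p) + B(q) + 6, so its minimum is min A + min B + 6.
A'(p) = 2p - 6 vanishes at p ∈ {3}; B'(q) = 6q - 24 vanishes at q ∈ {4}.
Local minima of A (where A''>0): A(3)=-9. Local minima of B: B(4)=-48.
So the global minimum of psi is A(3) + B(4) + 6 = -9 − 48 + 6 = -51, attained at (3, 4).

-51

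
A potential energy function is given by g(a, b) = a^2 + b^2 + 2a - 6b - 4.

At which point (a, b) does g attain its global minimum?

(-1, 3)

g(a,b) separates as P(a) + Q(b) − 4, so its minimum is min P + min Q − 4.
P'(a) = 2a + 2 vanishes at a ∈ {-1}; Q'(b) = 2b - 6 vanishes at b ∈ {3}.
Local minima of P (where P''>0): P(-1)=-1. Local minima of Q: Q(3)=-9.
So the global minimum of g is P(-1) + Q(3) − 4 = -1 − 9 − 4 = -14, attained at (-1, 3).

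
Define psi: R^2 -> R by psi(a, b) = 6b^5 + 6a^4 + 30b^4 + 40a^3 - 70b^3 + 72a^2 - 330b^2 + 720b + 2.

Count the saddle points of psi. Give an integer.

psi separates as a function of a plus a function of b, so ∇psi=0 decouples.
∂psi/∂a = 24a(a + 2)(a + 3) = 0 at a ∈ {-3, -2, 0}; ∂psi/∂b = 30(b - 2)(b - 1)(b + 3)(b + 4) = 0 at b ∈ {-4, -3, 1, 2}.
The Hessian is diagonal: diag(psi_aa, psi_bb). Second derivatives: psi_aa(-3)=72, psi_aa(-2)=-48, psi_aa(0)=144; psi_bb(-4)=-900, psi_bb(-3)=600, psi_bb(1)=-600, psi_bb(2)=900.
Saddle points occur where the two diagonal entries have opposite signs: (-3, -4), (-3, 1), (-2, -3), (-2, 2), (0, -4), (0, 1). Count: 6.

6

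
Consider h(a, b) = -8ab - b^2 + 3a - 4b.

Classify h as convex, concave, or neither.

h is quadratic, so its Hessian is the constant matrix H = [[0, -8], [-8, -2]].
det(H) = -64, tr(H) = -2.
det(H) < 0, so H is indefinite: neither convex nor concave.

neither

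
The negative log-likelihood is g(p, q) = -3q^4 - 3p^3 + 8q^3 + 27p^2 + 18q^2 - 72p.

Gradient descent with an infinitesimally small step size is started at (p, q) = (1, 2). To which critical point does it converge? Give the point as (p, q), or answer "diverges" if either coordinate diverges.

g is separable, so gradient descent decouples: p follows -∂g/∂p, q follows -∂g/∂q.
∂g/∂p = -9(p - 4)(p - 2); at p=1 this is -27, so p increases.
∂g/∂q = -12q(q - 3)(q + 1); at q=2 this is 72, so q decreases.
p converges to its nearest critical value 2 (a local min of the p-part); q converges to 0. The iterate converges to (2, 0).

(2, 0)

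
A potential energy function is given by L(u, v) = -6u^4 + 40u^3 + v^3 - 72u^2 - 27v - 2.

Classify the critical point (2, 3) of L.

local minimum

The mixed partial ∂²L/∂u∂v is 0, so the Hessian at any point is diag(L_uu, L_vv) = diag(24(-3u^2 + 10u - 6), 6v).
At (2, 3): H = diag(48, 18).
Both eigenvalues are positive, so H is positive definite: a local minimum.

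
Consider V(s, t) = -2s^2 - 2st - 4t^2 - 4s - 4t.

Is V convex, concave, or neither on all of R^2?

concave

V is quadratic, so its Hessian is the constant matrix H = [[-4, -2], [-2, -8]].
det(H) = 28, tr(H) = -12.
det(H) > 0 and tr(H) < 0, so H is negative definite everywhere: concave.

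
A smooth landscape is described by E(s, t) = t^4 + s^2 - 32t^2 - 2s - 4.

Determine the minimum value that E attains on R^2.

E(s,t) separates as P(s) + Q(t) − 4, so its minimum is min P + min Q − 4.
P'(s) = 2s - 2 vanishes at s ∈ {1}; Q'(t) = 4t(t - 4)(t + 4) vanishes at t ∈ {-4, 0, 4}.
Local minima of P (where P''>0): P(1)=-1. Local minima of Q: Q(-4)=-256, Q(4)=-256.
So the global minimum of E is P(1) + Q(-4) − 4 = -1 − 256 − 4 = -261, attained at (1, -4).

-261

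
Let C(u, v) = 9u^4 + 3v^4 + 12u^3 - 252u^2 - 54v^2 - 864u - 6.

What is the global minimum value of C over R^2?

C(u,v) separates as P(u) + Q(v) − 6, so its minimum is min P + min Q − 6.
P'(u) = 36(u - 4)(u + 2)(u + 3) vanishes at u ∈ {-3, -2, 4}; Q'(v) = 12v(v - 3)(v + 3) vanishes at v ∈ {-3, 0, 3}.
Local minima of P (where P''>0): P(-3)=729, P(4)=-4416. Local minima of Q: Q(-3)=-243, Q(3)=-243.
So the global minimum of C is P(4) + Q(-3) − 6 = -4416 − 243 − 6 = -4665, attained at (4, -3).

-4665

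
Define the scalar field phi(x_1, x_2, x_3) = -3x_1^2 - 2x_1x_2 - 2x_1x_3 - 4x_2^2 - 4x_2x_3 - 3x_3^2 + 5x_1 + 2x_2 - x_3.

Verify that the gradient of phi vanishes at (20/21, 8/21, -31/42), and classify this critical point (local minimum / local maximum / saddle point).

local maximum

∇phi = (-6x_1 - 2x_2 - 2x_3 + 5, -2x_1 - 8x_2 - 4x_3 + 2, -2x_1 - 4x_2 - 6x_3 - 1); substituting (20/21, 8/21, -31/42) gives ∇phi = (0, 0, 0), so (20/21, 8/21, -31/42) is indeed a critical point.
The Hessian is constant: H = [[-6, -2, -2], [-2, -8, -4], [-2, -4, -6]].
Leading principal minors: Δ₁ = -6, Δ₂ = 44, Δ₃ = -168.
The minors alternate sign starting negative (−, +, −), so H is negative definite: a local maximum.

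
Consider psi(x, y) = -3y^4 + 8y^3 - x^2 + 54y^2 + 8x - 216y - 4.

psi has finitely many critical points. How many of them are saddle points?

psi separates as a function of x plus a function of y, so ∇psi=0 decouples.
∂psi/∂x = -2(x - 4) = 0 at x ∈ {4}; ∂psi/∂y = -12(y - 3)(y - 2)(y + 3) = 0 at y ∈ {-3, 2, 3}.
The Hessian is diagonal: diag(psi_xx, psi_yy). Second derivatives: psi_xx(4)=-2; psi_yy(-3)=-360, psi_yy(2)=60, psi_yy(3)=-72.
Saddle points occur where the two diagonal entries have opposite signs: (4, 2). Count: 1.

1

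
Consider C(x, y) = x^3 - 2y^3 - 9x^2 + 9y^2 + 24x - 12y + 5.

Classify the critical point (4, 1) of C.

local minimum

The mixed partial ∂²C/∂x∂y is 0, so the Hessian at any point is diag(C_xx, C_yy) = diag(6(x - 3), 6(-2y + 3)).
At (4, 1): H = diag(6, 6).
Both eigenvalues are positive, so H is positive definite: a local minimum.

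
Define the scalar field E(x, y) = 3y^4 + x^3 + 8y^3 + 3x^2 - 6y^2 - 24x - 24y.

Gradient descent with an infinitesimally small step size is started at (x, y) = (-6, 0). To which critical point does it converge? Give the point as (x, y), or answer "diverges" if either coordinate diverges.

diverges

E is separable, so gradient descent decouples: x follows -∂E/∂x, y follows -∂E/∂y.
∂E/∂x = 3(x - 2)(x + 4); at x=-6 this is 48, so x decreases.
∂E/∂y = 12(y - 1)(y + 1)(y + 2); at y=0 this is -24, so y increases.
The x-coordinate has no critical point in that direction and runs off to infinity.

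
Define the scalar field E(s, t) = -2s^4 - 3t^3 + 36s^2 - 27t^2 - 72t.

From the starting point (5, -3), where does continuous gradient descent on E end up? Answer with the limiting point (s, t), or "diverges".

diverges

E is separable, so gradient descent decouples: s follows -∂E/∂s, t follows -∂E/∂t.
∂E/∂s = -8s(s - 3)(s + 3); at s=5 this is -640, so s increases.
∂E/∂t = -9(t + 2)(t + 4); at t=-3 this is 9, so t decreases.
The s-coordinate has no critical point in that direction and runs off to infinity.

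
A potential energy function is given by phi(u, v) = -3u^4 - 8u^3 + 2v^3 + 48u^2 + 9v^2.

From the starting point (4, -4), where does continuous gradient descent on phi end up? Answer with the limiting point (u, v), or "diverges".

phi is separable, so gradient descent decouples: u follows -∂phi/∂u, v follows -∂phi/∂v.
∂phi/∂u = -12u(u - 2)(u + 4); at u=4 this is -768, so u increases.
∂phi/∂v = 6v(v + 3); at v=-4 this is 24, so v decreases.
The u-coordinate has no critical point in that direction and runs off to infinity.

diverges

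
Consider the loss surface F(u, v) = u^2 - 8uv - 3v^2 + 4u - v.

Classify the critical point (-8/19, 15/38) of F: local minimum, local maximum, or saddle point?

The Hessian of F is constant: H = [[2, -8], [-8, -6]].
det(H) = 2·(-6) − (-8)² = -76.
Since det(H) < 0, H is indefinite and the critical point is a saddle point.

saddle point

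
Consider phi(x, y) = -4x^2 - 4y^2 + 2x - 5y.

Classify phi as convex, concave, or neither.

concave

phi is quadratic, so its Hessian is the constant matrix H = [[-8, 0], [0, -8]].
det(H) = 64, tr(H) = -16.
det(H) > 0 and tr(H) < 0, so H is negative definite everywhere: concave.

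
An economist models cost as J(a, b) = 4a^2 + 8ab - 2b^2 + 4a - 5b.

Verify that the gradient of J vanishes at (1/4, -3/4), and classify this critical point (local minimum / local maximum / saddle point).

∇J = (8a + 8b + 4, 8a - 4b - 5); substituting (1/4, -3/4) gives ∇J = (0, 0), so (1/4, -3/4) is indeed a critical point.
The Hessian of J is constant: H = [[8, 8], [8, -4]].
det(H) = 8·(-4) − 8² = -96.
Since det(H) < 0, H is indefinite and the critical point is a saddle point.

saddle point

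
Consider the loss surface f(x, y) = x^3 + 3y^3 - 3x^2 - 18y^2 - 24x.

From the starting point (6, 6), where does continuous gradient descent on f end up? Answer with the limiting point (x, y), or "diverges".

f is separable, so gradient descent decouples: x follows -∂f/∂x, y follows -∂f/∂y.
∂f/∂x = 3(x - 4)(x + 2); at x=6 this is 48, so x decreases.
∂f/∂y = 9y(y - 4); at y=6 this is 108, so y decreases.
x converges to its nearest critical value 4 (a local min of the x-part); y converges to 4. The iterate converges to (4, 4).

(4, 4)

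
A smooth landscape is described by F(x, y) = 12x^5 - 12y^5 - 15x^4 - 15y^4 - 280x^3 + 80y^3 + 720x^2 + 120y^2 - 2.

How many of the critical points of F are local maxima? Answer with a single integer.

F separates as a function of x plus a function of y, so ∇F=0 decouples.
∂F/∂x = 60x(x - 3)(x - 2)(x + 4) = 0 at x ∈ {-4, 0, 2, 3}; ∂F/∂y = -60y(y - 2)(y + 1)(y + 2) = 0 at y ∈ {-2, -1, 0, 2}.
The Hessian is diagonal: diag(F_xx, F_yy). Second derivatives: F_xx(-4)=-10080, F_xx(0)=1440, F_xx(2)=-720, F_xx(3)=1260; F_yy(-2)=480, F_yy(-1)=-180, F_yy(0)=240, F_yy(2)=-1440.
Local maxima occur where both diagonal entries negative: (-4, -1), (-4, 2), (2, -1), (2, 2). Count: 4.

4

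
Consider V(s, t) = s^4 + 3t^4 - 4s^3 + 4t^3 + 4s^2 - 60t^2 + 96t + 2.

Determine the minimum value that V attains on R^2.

V(s,t) separates as P(s) + Q(t) + 2, so its minimum is min P + min Q + 2.
P'(s) = 4s(s - 2)(s - 1) vanishes at s ∈ {0, 1, 2}; Q'(t) = 12(t - 2)(t - 1)(t + 4) vanishes at t ∈ {-4, 1, 2}.
Local minima of P (where P''>0): P(0)=0, P(2)=0. Local minima of Q: Q(-4)=-832, Q(2)=32.
So the global minimum of V is P(0) + Q(-4) + 2 = 0 − 832 + 2 = -830, attained at (0, -4).

-830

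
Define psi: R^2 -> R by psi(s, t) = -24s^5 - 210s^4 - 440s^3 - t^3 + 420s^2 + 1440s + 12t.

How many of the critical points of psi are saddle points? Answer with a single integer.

4

psi separates as a function of s plus a function of t, so ∇psi=0 decouples.
∂psi/∂s = -120(s - 1)(s + 1)(s + 3)(s + 4) = 0 at s ∈ {-4, -3, -1, 1}; ∂psi/∂t = -3(t - 2)(t + 2) = 0 at t ∈ {-2, 2}.
The Hessian is diagonal: diag(psi_ss, psi_tt). Second derivatives: psi_ss(-4)=1800, psi_ss(-3)=-960, psi_ss(-1)=1440, psi_ss(1)=-4800; psi_tt(-2)=12, psi_tt(2)=-12.
Saddle points occur where the two diagonal entries have opposite signs: (-4, 2), (-3, -2), (-1, 2), (1, -2). Count: 4.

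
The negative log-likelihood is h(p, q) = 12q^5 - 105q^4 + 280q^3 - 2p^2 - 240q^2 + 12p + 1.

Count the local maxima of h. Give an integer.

h separates as a function of p plus a function of q, so ∇h=0 decouples.
∂h/∂p = -4(p - 3) = 0 at p ∈ {3}; ∂h/∂q = 60q(q - 4)(q - 2)(q - 1) = 0 at q ∈ {0, 1, 2, 4}.
The Hessian is diagonal: diag(h_pp, h_qq). Second derivatives: h_pp(3)=-4; h_qq(0)=-480, h_qq(1)=180, h_qq(2)=-240, h_qq(4)=1440.
Local maxima occur where both diagonal entries negative: (3, 0), (3, 2). Count: 2.

2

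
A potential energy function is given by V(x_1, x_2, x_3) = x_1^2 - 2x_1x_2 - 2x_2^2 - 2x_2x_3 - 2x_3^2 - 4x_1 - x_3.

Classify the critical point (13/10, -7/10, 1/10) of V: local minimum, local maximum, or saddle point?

The Hessian is constant: H = [[2, -2, 0], [-2, -4, -2], [0, -2, -4]].
Leading principal minors: Δ₁ = 2, Δ₂ = -12, Δ₃ = 40.
The minors fit neither the all-positive nor the alternating-sign pattern, so H is indefinite: a saddle point.

saddle point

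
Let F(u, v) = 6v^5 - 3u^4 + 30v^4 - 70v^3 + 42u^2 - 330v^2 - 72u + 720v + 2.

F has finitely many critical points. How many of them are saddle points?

6

F separates as a function of u plus a function of v, so ∇F=0 decouples.
∂F/∂u = -12(u - 2)(u - 1)(u + 3) = 0 at u ∈ {-3, 1, 2}; ∂F/∂v = 30(v - 2)(v - 1)(v + 3)(v + 4) = 0 at v ∈ {-4, -3, 1, 2}.
The Hessian is diagonal: diag(F_uu, F_vv). Second derivatives: F_uu(-3)=-240, F_uu(1)=48, F_uu(2)=-60; F_vv(-4)=-900, F_vv(-3)=600, F_vv(1)=-600, F_vv(2)=900.
Saddle points occur where the two diagonal entries have opposite signs: (-3, -3), (-3, 2), (1, -4), (1, 1), (2, -3), (2, 2). Count: 6.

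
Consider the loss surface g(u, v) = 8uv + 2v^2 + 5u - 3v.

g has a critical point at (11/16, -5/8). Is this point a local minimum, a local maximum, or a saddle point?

saddle point

The Hessian of g is constant: H = [[0, 8], [8, 4]].
det(H) = 0·4 − 8² = -64.
Since det(H) < 0, H is indefinite and the critical point is a saddle point.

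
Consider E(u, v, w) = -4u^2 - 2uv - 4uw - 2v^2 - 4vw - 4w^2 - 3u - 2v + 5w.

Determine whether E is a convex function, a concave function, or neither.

concave

E is quadratic, so its Hessian is the constant matrix H = [[-8, -2, -4], [-2, -4, -4], [-4, -4, -8]].
Leading principal minors: -8, 28, -96.
Signs alternate −, +, − ⇒ H ≺ 0 ⇒ concave.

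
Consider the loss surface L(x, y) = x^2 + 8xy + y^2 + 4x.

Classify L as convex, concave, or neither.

L is quadratic, so its Hessian is the constant matrix H = [[2, 8], [8, 2]].
det(H) = -60, tr(H) = 4.
det(H) < 0, so H is indefinite: neither convex nor concave.

neither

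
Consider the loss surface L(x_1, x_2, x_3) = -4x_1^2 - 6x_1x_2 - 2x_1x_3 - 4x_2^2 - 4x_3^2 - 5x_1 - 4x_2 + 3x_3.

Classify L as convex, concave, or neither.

concave

L is quadratic, so its Hessian is the constant matrix H = [[-8, -6, -2], [-6, -8, 0], [-2, 0, -8]].
Leading principal minors: -8, 28, -192.
Signs alternate −, +, − ⇒ H ≺ 0 ⇒ concave.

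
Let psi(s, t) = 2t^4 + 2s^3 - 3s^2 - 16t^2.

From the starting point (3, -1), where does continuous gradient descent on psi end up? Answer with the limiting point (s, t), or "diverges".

psi is separable, so gradient descent decouples: s follows -∂psi/∂s, t follows -∂psi/∂t.
∂psi/∂s = 6s(s - 1); at s=3 this is 36, so s decreases.
∂psi/∂t = 8t(t - 2)(t + 2); at t=-1 this is 24, so t decreases.
s converges to its nearest critical value 1 (a local min of the s-part); t converges to -2. The iterate converges to (1, -2).

(1, -2)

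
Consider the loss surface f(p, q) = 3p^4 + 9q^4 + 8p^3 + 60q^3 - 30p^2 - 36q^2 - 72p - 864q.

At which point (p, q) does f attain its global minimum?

(2, 2)

f(p,q) separates as A(p) + B(q), so its minimum is min A + min B.
A'(p) = 12(p - 2)(p + 1)(p + 3) vanishes at p ∈ {-3, -1, 2}; B'(q) = 36(q - 2)(q + 3)(q + 4) vanishes at q ∈ {-4, -3, 2}.
Local minima of A (where A''>0): A(-3)=-27, A(2)=-152. Local minima of B: B(-4)=1344, B(2)=-1248.
So the global minimum of f is A(2) + B(2) = -152 − 1248 = -1400, attained at (2, 2).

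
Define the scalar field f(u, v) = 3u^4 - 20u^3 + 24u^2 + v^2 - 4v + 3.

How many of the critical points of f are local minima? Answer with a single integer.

f separates as a function of u plus a function of v, so ∇f=0 decouples.
∂f/∂u = 12u(u - 4)(u - 1) = 0 at u ∈ {0, 1, 4}; ∂f/∂v = 2(v - 2) = 0 at v ∈ {2}.
The Hessian is diagonal: diag(f_uu, f_vv). Second derivatives: f_uu(0)=48, f_uu(1)=-36, f_uu(4)=144; f_vv(2)=2.
Local minima occur where both diagonal entries positive: (0, 2), (4, 2). Count: 2.

2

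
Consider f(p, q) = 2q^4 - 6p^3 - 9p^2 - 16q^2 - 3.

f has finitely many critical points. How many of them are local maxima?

1

f separates as a function of p plus a function of q, so ∇f=0 decouples.
∂f/∂p = -18p(p + 1) = 0 at p ∈ {-1, 0}; ∂f/∂q = 8q(q - 2)(q + 2) = 0 at q ∈ {-2, 0, 2}.
The Hessian is diagonal: diag(f_pp, f_qq). Second derivatives: f_pp(-1)=18, f_pp(0)=-18; f_qq(-2)=64, f_qq(0)=-32, f_qq(2)=64.
Local maxima occur where both diagonal entries negative: (0, 0). Count: 1.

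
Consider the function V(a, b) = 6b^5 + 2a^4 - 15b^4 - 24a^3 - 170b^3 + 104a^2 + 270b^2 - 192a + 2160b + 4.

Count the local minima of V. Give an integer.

V separates as a function of a plus a function of b, so ∇V=0 decouples.
∂V/∂a = 8(a - 4)(a - 3)(a - 2) = 0 at a ∈ {2, 3, 4}; ∂V/∂b = 30(b - 4)(b - 3)(b + 2)(b + 3) = 0 at b ∈ {-3, -2, 3, 4}.
The Hessian is diagonal: diag(V_aa, V_bb). Second derivatives: V_aa(2)=16, V_aa(3)=-8, V_aa(4)=16; V_bb(-3)=-1260, V_bb(-2)=900, V_bb(3)=-900, V_bb(4)=1260.
Local minima occur where both diagonal entries positive: (2, -2), (2, 4), (4, -2), (4, 4). Count: 4.

4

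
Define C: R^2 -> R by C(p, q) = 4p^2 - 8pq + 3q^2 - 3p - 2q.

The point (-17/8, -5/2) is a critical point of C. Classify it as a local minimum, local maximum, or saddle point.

saddle point

The Hessian of C is constant: H = [[8, -8], [-8, 6]].
det(H) = 8·6 − (-8)² = -16.
Since det(H) < 0, H is indefinite and the critical point is a saddle point.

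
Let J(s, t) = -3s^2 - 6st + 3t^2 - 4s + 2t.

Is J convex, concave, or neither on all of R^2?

neither

J is quadratic, so its Hessian is the constant matrix H = [[-6, -6], [-6, 6]].
det(H) = -72, tr(H) = 0.
det(H) < 0, so H is indefinite: neither convex nor concave.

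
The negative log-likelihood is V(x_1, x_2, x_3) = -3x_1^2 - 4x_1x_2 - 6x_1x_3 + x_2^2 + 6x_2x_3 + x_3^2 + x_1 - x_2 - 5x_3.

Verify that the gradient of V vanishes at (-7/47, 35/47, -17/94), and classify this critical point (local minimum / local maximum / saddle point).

∇V = (-6x_1 - 4x_2 - 6x_3 + 1, -4x_1 + 2x_2 + 6x_3 - 1, -6x_1 + 6x_2 + 2x_3 - 5); substituting (-7/47, 35/47, -17/94) gives ∇V = (0, 0, 0), so (-7/47, 35/47, -17/94) is indeed a critical point.
The Hessian is constant: H = [[-6, -4, -6], [-4, 2, 6], [-6, 6, 2]].
Leading principal minors: Δ₁ = -6, Δ₂ = -28, Δ₃ = 376.
The minors fit neither the all-positive nor the alternating-sign pattern, so H is indefinite: a saddle point.

saddle point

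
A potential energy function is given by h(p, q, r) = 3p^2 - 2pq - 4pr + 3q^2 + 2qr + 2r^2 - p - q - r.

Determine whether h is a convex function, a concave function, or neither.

convex

h is quadratic, so its Hessian is the constant matrix H = [[6, -2, -4], [-2, 6, 2], [-4, 2, 4]].
Leading principal minors: 6, 32, 40.
All positive ⇒ H ≻ 0 ⇒ convex.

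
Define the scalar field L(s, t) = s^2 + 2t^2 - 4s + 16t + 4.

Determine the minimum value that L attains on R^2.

L(s,t) separates as P(s) + Q(t) + 4, so its minimum is min P + min Q + 4.
P'(s) = 2s - 4 vanishes at s ∈ {2}; Q'(t) = 4(t + 4) vanishes at t ∈ {-4}.
Local minima of P (where P''>0): P(2)=-4. Local minima of Q: Q(-4)=-32.
So the global minimum of L is P(2) + Q(-4) + 4 = -4 − 32 + 4 = -32, attained at (2, -4).

-32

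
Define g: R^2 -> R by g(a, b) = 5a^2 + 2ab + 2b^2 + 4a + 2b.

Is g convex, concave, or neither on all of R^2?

convex

g is quadratic, so its Hessian is the constant matrix H = [[10, 2], [2, 4]].
det(H) = 36, tr(H) = 14.
det(H) > 0 and tr(H) > 0, so H is positive definite everywhere: convex.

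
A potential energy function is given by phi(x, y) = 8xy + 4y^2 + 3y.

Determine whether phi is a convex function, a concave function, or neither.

phi is quadratic, so its Hessian is the constant matrix H = [[0, 8], [8, 8]].
det(H) = -64, tr(H) = 8.
det(H) < 0, so H is indefinite: neither convex nor concave.

neither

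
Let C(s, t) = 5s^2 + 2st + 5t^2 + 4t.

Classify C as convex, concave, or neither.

C is quadratic, so its Hessian is the constant matrix H = [[10, 2], [2, 10]].
det(H) = 96, tr(H) = 20.
det(H) > 0 and tr(H) > 0, so H is positive definite everywhere: convex.

convex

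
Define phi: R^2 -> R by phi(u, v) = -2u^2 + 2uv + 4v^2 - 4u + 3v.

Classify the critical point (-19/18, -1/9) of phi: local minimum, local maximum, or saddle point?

saddle point

The Hessian of phi is constant: H = [[-4, 2], [2, 8]].
det(H) = (-4)·8 − 2² = -36.
Since det(H) < 0, H is indefinite and the critical point is a saddle point.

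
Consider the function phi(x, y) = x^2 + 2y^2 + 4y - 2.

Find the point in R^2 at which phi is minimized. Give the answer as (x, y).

phi(x,y) separates as P(x) + Q(y) − 2, so its minimum is min P + min Q − 2.
P'(x) = 2x vanishes at x ∈ {0}; Q'(y) = 4y + 4 vanishes at y ∈ {-1}.
Local minima of P (where P''>0): P(0)=0. Local minima of Q: Q(-1)=-2.
So the global minimum of phi is P(0) + Q(-1) − 2 = 0 − 2 − 2 = -4, attained at (0, -1).

(0, -1)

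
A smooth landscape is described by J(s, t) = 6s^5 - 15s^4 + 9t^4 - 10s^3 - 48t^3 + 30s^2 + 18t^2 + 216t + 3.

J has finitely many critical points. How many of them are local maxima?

J separates as a function of s plus a function of t, so ∇J=0 decouples.
∂J/∂s = 30s(s - 2)(s - 1)(s + 1) = 0 at s ∈ {-1, 0, 1, 2}; ∂J/∂t = 36(t - 3)(t - 2)(t + 1) = 0 at t ∈ {-1, 2, 3}.
The Hessian is diagonal: diag(J_ss, J_tt). Second derivatives: J_ss(-1)=-180, J_ss(0)=60, J_ss(1)=-60, J_ss(2)=180; J_tt(-1)=432, J_tt(2)=-108, J_tt(3)=144.
Local maxima occur where both diagonal entries negative: (-1, 2), (1, 2). Count: 2.

2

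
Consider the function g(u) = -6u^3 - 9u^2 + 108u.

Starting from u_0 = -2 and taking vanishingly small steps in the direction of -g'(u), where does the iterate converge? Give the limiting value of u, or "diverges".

g'(u) = -18(u - 2)(u + 3), so g'(-2) = 72.
Gradient descent moves in the -g' direction, i.e. u is decreasing.
The nearest critical point in that direction is u = -3, where g'' = 90 > 0 (a local minimum). The iterate converges there.

-3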